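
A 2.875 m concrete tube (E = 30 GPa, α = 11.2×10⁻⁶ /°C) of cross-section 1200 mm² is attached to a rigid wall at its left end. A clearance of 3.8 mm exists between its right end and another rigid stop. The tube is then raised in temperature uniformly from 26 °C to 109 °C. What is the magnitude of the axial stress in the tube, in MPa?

Free thermal elongation = αΔT L = 11.2×10⁻⁶ × 83 × 2875 = 2.673 mm.
Since δ_free = 2.67 mm is less than the 3.8 mm gap, the tube never touches the wall. No axial force develops.

σ ≈ 0 MPa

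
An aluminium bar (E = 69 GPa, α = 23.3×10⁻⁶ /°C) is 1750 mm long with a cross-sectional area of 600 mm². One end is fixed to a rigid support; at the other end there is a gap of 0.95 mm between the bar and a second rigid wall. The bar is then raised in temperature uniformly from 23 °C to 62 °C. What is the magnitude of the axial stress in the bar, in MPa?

σ ≈ 25.2 MPa (compressive)

Unrestrained expansion: δ_free = αΔT L = 23.3×10⁻⁶ × 39 × 1750 = 1.59 mm.
After closing the 0.95 mm clearance, 1.59 − 0.95 = 0.6402 mm of expansion remains to be suppressed by the wall.
That suppressed elongation corresponds to σ = E·Δ/L = 69×10³ × 0.6402/1750 = 25.24 MPa.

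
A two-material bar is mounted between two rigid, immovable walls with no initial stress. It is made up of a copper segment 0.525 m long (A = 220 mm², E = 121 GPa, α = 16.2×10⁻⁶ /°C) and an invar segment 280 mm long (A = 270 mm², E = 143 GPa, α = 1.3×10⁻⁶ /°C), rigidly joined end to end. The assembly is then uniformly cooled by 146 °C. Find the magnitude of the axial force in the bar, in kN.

With the walls removed the bar would change length by δ_free = Σ αᵢΔT Lᵢ = 16.2×10⁻⁶×146×525 + 1.3×10⁻⁶×146×280 = 1.295 mm.
The rigid supports impose zero overall length change; the single axial force P common to all segments must satisfy P Σ Lᵢ/(AᵢEᵢ) = δ_free.
Σ Lᵢ/(AᵢEᵢ) = 525/(220×121×10³) + 280/(270×143×10³) = 2.697×10⁻⁵ mm/N.
So P = 1.295 / 2.697×10⁻⁵ = 48 kN, tensile.

P ≈ 48 kN (tensile)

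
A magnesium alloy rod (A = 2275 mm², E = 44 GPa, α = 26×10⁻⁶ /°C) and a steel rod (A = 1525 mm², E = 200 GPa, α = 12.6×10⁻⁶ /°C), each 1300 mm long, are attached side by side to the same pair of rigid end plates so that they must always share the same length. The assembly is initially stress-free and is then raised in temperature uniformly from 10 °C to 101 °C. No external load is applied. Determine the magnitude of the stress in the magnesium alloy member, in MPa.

Both members must finish at the same length. With the larger α, the magnesium alloy tends to over-expand; the plates restrain it, putting the magnesium alloy in compression and the steel in tension. With no external load the two internal forces are equal and opposite, magnitude P.
Equating the net (thermal + elastic) strains gives |α₁ − α₂|·ΔT = P·[1/(A₁E₁) + 1/(A₂E₂)].
|α₁ − α₂|·ΔT = 13.4×10⁻⁶ × 91 = 0.001219.
1/(A₁E₁) + 1/(A₂E₂) = 1/(2275×44×10³) + 1/(1525×200×10³) = 1.327×10⁻⁸ N⁻¹.
P = 0.001219 / 1.327×10⁻⁸ = 91900 N = 91.9 kN.
σ_{magnesium alloy} = P/A₁ = 91900/2275 = 40.4 MPa, compressive.

σ ≈ 40.4 MPa (compressive)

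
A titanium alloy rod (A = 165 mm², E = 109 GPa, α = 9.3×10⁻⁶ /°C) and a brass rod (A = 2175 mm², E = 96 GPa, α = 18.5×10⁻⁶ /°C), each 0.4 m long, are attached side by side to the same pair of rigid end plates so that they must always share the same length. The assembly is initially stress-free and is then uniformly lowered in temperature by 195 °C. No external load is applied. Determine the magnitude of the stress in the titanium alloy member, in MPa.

σ ≈ 180 MPa (compressive)

Both members must finish at the same length. With the larger α, the brass tends to over-contract; the plates restrain it, putting the brass in tension and the titanium alloy in compression. With no external load the two internal forces are equal and opposite, magnitude P.
Equating the net (thermal + elastic) strains gives |α₁ − α₂|·ΔT = P·[1/(A₁E₁) + 1/(A₂E₂)].
|α₁ − α₂|·ΔT = 9.2×10⁻⁶ × 195 = 0.001794.
1/(A₁E₁) + 1/(A₂E₂) = 1/(165×109×10³) + 1/(2175×96×10³) = 6.039×10⁻⁸ N⁻¹.
So P = 0.001794 / 6.039×10⁻⁸ = 29.71 kN.
σ_{titanium alloy} = P/A₁ = 29710/165 = 180 MPa, compressive.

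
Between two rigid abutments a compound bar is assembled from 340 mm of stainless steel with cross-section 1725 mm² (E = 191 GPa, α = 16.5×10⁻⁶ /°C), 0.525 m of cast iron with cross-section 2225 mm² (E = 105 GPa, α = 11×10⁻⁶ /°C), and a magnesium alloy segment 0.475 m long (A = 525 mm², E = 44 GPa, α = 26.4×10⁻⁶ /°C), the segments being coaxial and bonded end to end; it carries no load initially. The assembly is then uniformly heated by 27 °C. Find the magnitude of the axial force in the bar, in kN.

Free thermal expansion of the whole bar: Σ αᵢΔT Lᵢ = 16.5×10⁻⁶×27×340 + 11×10⁻⁶×27×525 + 26.4×10⁻⁶×27×475 = 0.646 mm.
The rigid supports impose zero overall length change; the single axial force P common to all segments must satisfy P Σ Lᵢ/(AᵢEᵢ) = δ_free.
Σ Lᵢ/(AᵢEᵢ) = 340/(1725×191×10³) + 525/(2225×105×10³) + 475/(525×44×10³) = 2.384×10⁻⁵ mm/N.
Hence P = δ_free / Σ(L/AE) = 0.646/2.384×10⁻⁵ = 27.09 kN (compressive).

P ≈ 27.1 kN (compressive)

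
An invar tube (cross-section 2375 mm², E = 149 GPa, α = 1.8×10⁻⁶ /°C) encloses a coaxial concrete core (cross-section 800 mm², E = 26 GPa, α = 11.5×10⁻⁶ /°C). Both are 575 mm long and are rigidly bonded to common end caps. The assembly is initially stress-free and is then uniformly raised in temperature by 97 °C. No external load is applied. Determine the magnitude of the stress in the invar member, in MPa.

σ ≈ 7.78 MPa (tensile)

The concrete has the larger α, so on heating it would change length more than the invar if both were free. The rigid plates force a common final length, so the concrete is put into compression and the invar into tension, with equal and opposite forces P (no external load).
Setting the final lengths equal and cancelling L: (α₁ − α₂)ΔT = P/(A₁E₁) + P/(A₂E₂).
|α₁ − α₂|·ΔT = 9.7×10⁻⁶ × 97 = 0.0009409.
1/(A₁E₁) + 1/(A₂E₂) = 1/(2375×149×10³) + 1/(800×26×10³) = 5.09×10⁻⁸ N⁻¹.
So P = 0.0009409 / 5.09×10⁻⁸ = 18.48 kN.
σ_{invar} = P/A₁ = 18480/2375 = 7.783 MPa, tensile.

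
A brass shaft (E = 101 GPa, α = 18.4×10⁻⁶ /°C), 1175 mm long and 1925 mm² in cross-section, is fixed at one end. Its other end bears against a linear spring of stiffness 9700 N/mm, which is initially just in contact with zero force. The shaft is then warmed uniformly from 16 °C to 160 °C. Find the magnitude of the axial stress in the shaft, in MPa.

σ ≈ 14.8 MPa (compressive)

If the spring were absent the shaft would lengthen by αΔT L = 18.4×10⁻⁶ × 144 × 1175 = 3.113 mm.
Let P be the compressive force at the spring. The shaft shortens elastically by PL/(AE) and the spring compresses by P/k; together these equal δ_free.
P [ L/(AE) + 1/k ] = δ_free → P [ 1175/(1925×101×10³) + 1/(9700) ] = 3.113.
P = 3.113 / 0.0001091 = 28530 N.
σ = P/A = 28530/1925 = 14.82 MPa.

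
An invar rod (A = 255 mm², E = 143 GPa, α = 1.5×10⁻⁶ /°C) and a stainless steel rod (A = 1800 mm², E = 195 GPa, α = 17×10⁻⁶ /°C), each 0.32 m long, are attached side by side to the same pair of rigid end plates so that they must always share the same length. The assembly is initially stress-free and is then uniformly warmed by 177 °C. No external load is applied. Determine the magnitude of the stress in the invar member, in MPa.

Both members must finish at the same length. With the larger α, the stainless steel tends to over-expand; the plates restrain it, putting the stainless steel in compression and the invar in tension. With no external load the two internal forces are equal and opposite, magnitude P.
Compatibility of the two members (thermal + elastic change equal): (α₁ − α₂)ΔT = P·[1/(A₁E₁) + 1/(A₂E₂)].
|α₁ − α₂|·ΔT = 15.5×10⁻⁶ × 177 = 0.002744.
1/(A₁E₁) + 1/(A₂E₂) = 1/(255×143×10³) + 1/(1800×195×10³) = 3.027×10⁻⁸ N⁻¹.
So P = 0.002744 / 3.027×10⁻⁸ = 90.63 kN.
σ_{invar} = P/A₁ = 90630/255 = 355.4 MPa, tensile.

σ ≈ 355 MPa (tensile)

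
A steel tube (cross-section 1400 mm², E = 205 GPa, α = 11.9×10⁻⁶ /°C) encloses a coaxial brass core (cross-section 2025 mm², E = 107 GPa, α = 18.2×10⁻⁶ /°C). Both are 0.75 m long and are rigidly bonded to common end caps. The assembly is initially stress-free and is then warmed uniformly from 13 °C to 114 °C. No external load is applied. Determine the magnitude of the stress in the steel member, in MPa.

σ ≈ 56.1 MPa (tensile)

Equilibrium of a rigid end plate with no external load gives equal and opposite internal forces ±P in the two members. Since α_{brass} > α_{steel}, heating drives the brass into compression and the steel into tension.
Equating the net (thermal + elastic) strains gives |α₁ − α₂|·ΔT = P·[1/(A₁E₁) + 1/(A₂E₂)].
|α₁ − α₂|·ΔT = 6.3×10⁻⁶ × 101 = 0.0006363.
1/(A₁E₁) + 1/(A₂E₂) = 1/(1400×205×10³) + 1/(2025×107×10³) = 8.1×10⁻⁹ N⁻¹.
So P = 0.0006363 / 8.1×10⁻⁹ = 78.56 kN.
σ_{steel} = P/A₁ = 78560/1400 = 56.11 MPa, tensile.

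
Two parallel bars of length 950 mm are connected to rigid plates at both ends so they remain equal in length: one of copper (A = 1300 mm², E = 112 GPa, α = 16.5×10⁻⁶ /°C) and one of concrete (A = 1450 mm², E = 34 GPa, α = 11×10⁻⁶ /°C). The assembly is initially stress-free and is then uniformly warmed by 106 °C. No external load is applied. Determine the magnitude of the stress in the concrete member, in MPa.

σ ≈ 14.8 MPa (tensile)

Equilibrium of a rigid end plate with no external load gives equal and opposite internal forces ±P in the two members. Since α_{copper} > α_{concrete}, heating drives the copper into compression and the concrete into tension.
Equating the net (thermal + elastic) strains gives |α₁ − α₂|·ΔT = P·[1/(A₁E₁) + 1/(A₂E₂)].
|α₁ − α₂|·ΔT = 5.5×10⁻⁶ × 106 = 0.000583.
1/(A₁E₁) + 1/(A₂E₂) = 1/(1300×112×10³) + 1/(1450×34×10³) = 2.715×10⁻⁸ N⁻¹.
So P = 0.000583 / 2.715×10⁻⁸ = 21.47 kN.
σ_{concrete} = P/A₂ = 21470/1450 = 14.81 MPa, tensile.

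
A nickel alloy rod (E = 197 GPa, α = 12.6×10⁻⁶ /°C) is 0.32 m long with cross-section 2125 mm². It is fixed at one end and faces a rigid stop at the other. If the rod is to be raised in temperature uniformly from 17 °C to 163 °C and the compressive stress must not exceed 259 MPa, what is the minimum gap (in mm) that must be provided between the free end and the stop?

With no wall the rod would lengthen by αΔT L = 12.6×10⁻⁶ × 146 × 320 = 0.5887 mm.
At the allowable stress the elastic shortening the wall may impose is σL/E = 259 × 320 / (197×10³) = 0.4207 mm.
So the gap has to take up the difference, g_min = δ_free − σL/E = 0.5887 − 0.4207 = 0.168 mm.

g ≈ 0.168 mm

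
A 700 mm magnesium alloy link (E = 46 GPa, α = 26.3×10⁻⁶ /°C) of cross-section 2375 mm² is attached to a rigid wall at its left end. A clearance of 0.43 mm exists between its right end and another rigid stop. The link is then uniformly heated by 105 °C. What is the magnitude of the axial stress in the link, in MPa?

σ ≈ 98.8 MPa (compressive)

Free thermal elongation = αΔT L = 26.3×10⁻⁶ × 105 × 700 = 1.933 mm.
After closing the 0.43 mm clearance, 1.933 − 0.43 = 1.503 mm of expansion remains to be suppressed by the wall.
Compatibility: PL/(AE) = 1.503 mm, so σ = P/A = E × (1.503/700) = 98.77 MPa.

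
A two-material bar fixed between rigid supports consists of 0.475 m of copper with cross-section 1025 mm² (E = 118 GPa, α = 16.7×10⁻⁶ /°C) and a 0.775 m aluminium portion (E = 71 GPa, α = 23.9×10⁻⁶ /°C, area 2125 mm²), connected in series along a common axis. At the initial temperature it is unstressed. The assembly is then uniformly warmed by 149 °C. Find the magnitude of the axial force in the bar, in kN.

With the walls removed the bar would change length by δ_free = Σ αᵢΔT Lᵢ = 16.7×10⁻⁶×149×475 + 23.9×10⁻⁶×149×775 = 3.942 mm.
The rigid supports impose zero overall length change; the single axial force P common to all segments must satisfy P Σ Lᵢ/(AᵢEᵢ) = δ_free.
The series flexibility is Σ Lᵢ/(AᵢEᵢ) = 475/(1025×118×10³) + 775/(2125×71×10³) = 9.064×10⁻⁶ mm/N.
P = 3.942 / 9.064×10⁻⁶ = 434900 N = 434.9 kN, compressive.

P ≈ 435 kN (compressive)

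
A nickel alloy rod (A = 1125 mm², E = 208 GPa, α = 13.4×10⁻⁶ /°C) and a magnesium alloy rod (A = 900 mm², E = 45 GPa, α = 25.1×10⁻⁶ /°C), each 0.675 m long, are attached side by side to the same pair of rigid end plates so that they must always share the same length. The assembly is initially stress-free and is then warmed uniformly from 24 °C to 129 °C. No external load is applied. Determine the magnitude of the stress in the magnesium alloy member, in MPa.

Equilibrium of a rigid end plate with no external load gives equal and opposite internal forces ±P in the two members. Since α_{magnesium alloy} > α_{nickel alloy}, heating drives the magnesium alloy into compression and the nickel alloy into tension.
Compatibility of the two members (thermal + elastic change equal): (α₁ − α₂)ΔT = P·[1/(A₁E₁) + 1/(A₂E₂)].
|α₁ − α₂|·ΔT = 11.7×10⁻⁶ × 105 = 0.001228.
1/(A₁E₁) + 1/(A₂E₂) = 1/(1125×208×10³) + 1/(900×45×10³) = 2.896×10⁻⁸ N⁻¹.
P = 0.001228 / 2.896×10⁻⁸ = 42410 N = 42.41 kN.
σ_{magnesium alloy} = P/A₂ = 42410/900 = 47.13 MPa, compressive.

σ ≈ 47.1 MPa (compressive)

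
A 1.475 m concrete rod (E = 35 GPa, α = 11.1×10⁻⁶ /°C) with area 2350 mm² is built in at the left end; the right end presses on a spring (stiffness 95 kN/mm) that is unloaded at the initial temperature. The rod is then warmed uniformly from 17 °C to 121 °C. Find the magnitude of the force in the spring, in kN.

Free thermal expansion: δ_free = αΔT L = 11.1×10⁻⁶ × 104 × 1475 = 1.703 mm.
Let P be the compressive force at the spring. The rod shortens elastically by PL/(AE) and the spring compresses by P/k; together these equal δ_free.
So P = δ_free / [L/(AE) + 1/k] = 1.703 / [ 1475/(2350×35×10³) + 1/(95×10³) ].
P = 1.703 / 2.846×10⁻⁵ = 59830 N.

P ≈ 59.8 kN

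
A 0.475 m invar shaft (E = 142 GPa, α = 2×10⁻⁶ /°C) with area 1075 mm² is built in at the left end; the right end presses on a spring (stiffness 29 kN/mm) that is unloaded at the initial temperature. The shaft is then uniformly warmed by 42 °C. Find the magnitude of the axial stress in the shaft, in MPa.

σ ≈ 0.987 MPa (compressive)

Free thermal expansion: δ_free = αΔT L = 2×10⁻⁶ × 42 × 475 = 0.0399 mm.
Let P be the compressive force at the spring. The shaft shortens elastically by PL/(AE) and the spring compresses by P/k; together these equal δ_free.
So P = δ_free / [L/(AE) + 1/k] = 0.0399 / [ 475/(1075×142×10³) + 1/(29×10³) ].
P = 0.0399 / 3.759×10⁻⁵ = 1061 N.
σ = P/A = 1061/1075 = 0.9873 MPa.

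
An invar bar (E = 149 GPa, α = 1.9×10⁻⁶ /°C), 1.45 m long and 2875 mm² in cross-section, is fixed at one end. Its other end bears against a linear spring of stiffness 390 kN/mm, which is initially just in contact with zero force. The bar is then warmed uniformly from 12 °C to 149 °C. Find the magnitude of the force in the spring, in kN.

The unrestrained thermal change is αΔT L = 1.9×10⁻⁶ × 137 × 1450 = 0.3774 mm.
With a force P in the spring, the elastic change of the bar is PL/(AE) and that of the spring is P/k; compatibility requires their sum to equal δ_free.
So P = δ_free / [L/(AE) + 1/k] = 0.3774 / [ 1450/(2875×149×10³) + 1/(390×10³) ].
P = 0.3774 / 5.949×10⁻⁶ = 63450 N.

P ≈ 63.4 kN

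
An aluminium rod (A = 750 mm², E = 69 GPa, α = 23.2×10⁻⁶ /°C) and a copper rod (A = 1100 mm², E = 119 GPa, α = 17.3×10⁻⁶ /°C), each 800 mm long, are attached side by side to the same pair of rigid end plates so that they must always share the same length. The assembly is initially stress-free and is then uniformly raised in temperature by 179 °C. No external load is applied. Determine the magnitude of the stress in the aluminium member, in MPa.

Equilibrium of a rigid end plate with no external load gives equal and opposite internal forces ±P in the two members. Since α_{aluminium} > α_{copper}, heating drives the aluminium into compression and the copper into tension.
Compatibility of the two members (thermal + elastic change equal): (α₁ − α₂)ΔT = P·[1/(A₁E₁) + 1/(A₂E₂)].
|α₁ − α₂|·ΔT = 5.9×10⁻⁶ × 179 = 0.001056.
1/(A₁E₁) + 1/(A₂E₂) = 1/(750×69×10³) + 1/(1100×119×10³) = 2.696×10⁻⁸ N⁻¹.
P = 0.001056 / 2.696×10⁻⁸ = 39170 N = 39.17 kN.
σ_{aluminium} = P/A₁ = 39170/750 = 52.22 MPa, compressive.

σ ≈ 52.2 MPa (compressive)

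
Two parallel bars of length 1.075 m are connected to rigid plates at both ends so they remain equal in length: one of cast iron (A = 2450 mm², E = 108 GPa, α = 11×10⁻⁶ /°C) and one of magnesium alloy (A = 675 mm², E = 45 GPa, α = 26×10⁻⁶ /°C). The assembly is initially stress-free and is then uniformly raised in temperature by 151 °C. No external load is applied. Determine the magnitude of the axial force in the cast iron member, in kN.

P ≈ 61.7 kN (tensile in the cast iron)

The magnesium alloy has the larger α, so on heating it would change length more than the cast iron if both were free. The rigid plates force a common final length, so the magnesium alloy is put into compression and the cast iron into tension, with equal and opposite forces P (no external load).
Equating the net (thermal + elastic) strains gives |α₁ − α₂|·ΔT = P·[1/(A₁E₁) + 1/(A₂E₂)].
|α₁ − α₂|·ΔT = 15×10⁻⁶ × 151 = 0.002265.
1/(A₁E₁) + 1/(A₂E₂) = 1/(2450×108×10³) + 1/(675×45×10³) = 3.67×10⁻⁸ N⁻¹.
P = 0.002265 / 3.67×10⁻⁸ = 61710 N = 61.71 kN.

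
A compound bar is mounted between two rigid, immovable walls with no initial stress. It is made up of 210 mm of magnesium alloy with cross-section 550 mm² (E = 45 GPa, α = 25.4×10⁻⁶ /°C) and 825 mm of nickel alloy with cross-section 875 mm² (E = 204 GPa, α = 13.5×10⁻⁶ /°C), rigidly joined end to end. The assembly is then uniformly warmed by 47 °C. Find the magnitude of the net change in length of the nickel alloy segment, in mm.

|ΔL| ≈ 0.25 mm

Free thermal expansion of the whole bar: Σ αᵢΔT Lᵢ = 25.4×10⁻⁶×47×210 + 13.5×10⁻⁶×47×825 = 0.7742 mm.
The walls prevent any net length change, so an axial force P (same in every segment) develops. Compatibility: P · Σ Lᵢ/(AᵢEᵢ) = δ_free.
Σ Lᵢ/(AᵢEᵢ) = 210/(550×45×10³) + 825/(875×204×10³) = 1.311×10⁻⁵ mm/N.
Hence P = δ_free / Σ(L/AE) = 0.7742/1.311×10⁻⁵ = 59.07 kN (compressive).
For the nickel alloy segment, free thermal change = 13.5×10⁻⁶×47×825 = 0.5235 mm and elastic change from P = 59070×825/(875×204×10³) = 0.273 mm; these oppose, so the net change is 0.25 mm (segment lengthens).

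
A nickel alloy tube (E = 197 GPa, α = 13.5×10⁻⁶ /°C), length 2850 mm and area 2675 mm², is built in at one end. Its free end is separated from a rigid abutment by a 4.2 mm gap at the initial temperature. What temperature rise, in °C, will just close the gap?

Contact occurs when the free expansion equals the gap: αΔT L = 4.2 mm.
ΔT = 4.2 / (13.5×10⁻⁶ × 2850) = 109.2 °C.

ΔT ≈ 109 °C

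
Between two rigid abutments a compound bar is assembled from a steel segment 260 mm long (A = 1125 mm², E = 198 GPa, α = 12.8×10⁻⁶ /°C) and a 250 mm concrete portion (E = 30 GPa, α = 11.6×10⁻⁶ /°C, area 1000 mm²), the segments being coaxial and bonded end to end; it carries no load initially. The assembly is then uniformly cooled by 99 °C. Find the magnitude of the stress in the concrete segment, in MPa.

σ ≈ 64.9 MPa (tensile)

If the supports were absent, the total length change would be Σ αᵢΔT Lᵢ = 12.8×10⁻⁶×99×260 + 11.6×10⁻⁶×99×250 = 0.6166 mm.
Since the ends are fixed, an axial force P builds up, equal in every segment, with P · Σ Lᵢ/(AᵢEᵢ) = δ_free.
The series flexibility is Σ Lᵢ/(AᵢEᵢ) = 260/(1125×198×10³) + 250/(1000×30×10³) = 9.501×10⁻⁶ mm/N.
Hence P = δ_free / Σ(L/AE) = 0.6166/9.501×10⁻⁶ = 64.9 kN (tensile).
σ_{concrete} = P / A = 64900 / 1000 = 64.9 MPa.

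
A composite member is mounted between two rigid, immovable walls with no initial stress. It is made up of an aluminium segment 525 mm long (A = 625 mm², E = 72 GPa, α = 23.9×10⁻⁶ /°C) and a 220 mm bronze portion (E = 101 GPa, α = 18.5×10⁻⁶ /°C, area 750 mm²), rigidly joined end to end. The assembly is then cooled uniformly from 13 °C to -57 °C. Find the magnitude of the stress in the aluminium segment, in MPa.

Free thermal contraction of the whole bar: Σ αᵢΔT Lᵢ = 23.9×10⁻⁶×70×525 + 18.5×10⁻⁶×70×220 = 1.163 mm.
The rigid supports impose zero overall length change; the single axial force P common to all segments must satisfy P Σ Lᵢ/(AᵢEᵢ) = δ_free.
The series flexibility is Σ Lᵢ/(AᵢEᵢ) = 525/(625×72×10³) + 220/(750×101×10³) = 1.457×10⁻⁵ mm/N.
Hence P = δ_free / Σ(L/AE) = 1.163/1.457×10⁻⁵ = 79.83 kN (tensile).
σ_{aluminium} = P / A = 79830 / 625 = 127.7 MPa.

σ ≈ 128 MPa (tensile)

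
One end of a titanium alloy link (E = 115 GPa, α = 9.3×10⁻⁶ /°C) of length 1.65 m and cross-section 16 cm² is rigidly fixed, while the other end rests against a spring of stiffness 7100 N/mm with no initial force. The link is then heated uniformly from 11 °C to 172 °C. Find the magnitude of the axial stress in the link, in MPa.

Free thermal expansion: δ_free = αΔT L = 9.3×10⁻⁶ × 161 × 1650 = 2.471 mm.
Let P be the compressive force at the spring. The link shortens elastically by PL/(AE) and the spring compresses by P/k; together these equal δ_free.
So P = δ_free / [L/(AE) + 1/k] = 2.471 / [ 1650/(1600×115×10³) + 1/(7100) ].
P = 2.471 / 0.0001498 = 16490 N.
σ = P/A = 16490/1600 = 10.31 MPa.

σ ≈ 10.3 MPa (compressive)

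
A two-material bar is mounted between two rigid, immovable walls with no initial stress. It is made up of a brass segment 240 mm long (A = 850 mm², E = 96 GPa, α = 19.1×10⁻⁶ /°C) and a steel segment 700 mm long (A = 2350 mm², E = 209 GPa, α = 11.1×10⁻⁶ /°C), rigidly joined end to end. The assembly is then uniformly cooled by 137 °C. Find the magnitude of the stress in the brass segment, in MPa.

σ ≈ 456 MPa (tensile)

With the walls removed the bar would change length by δ_free = Σ αᵢΔT Lᵢ = 19.1×10⁻⁶×137×240 + 11.1×10⁻⁶×137×700 = 1.692 mm.
The rigid supports impose zero overall length change; the single axial force P common to all segments must satisfy P Σ Lᵢ/(AᵢEᵢ) = δ_free.
Σ Lᵢ/(AᵢEᵢ) = 240/(850×96×10³) + 700/(2350×209×10³) = 4.366×10⁻⁶ mm/N.
Hence P = δ_free / Σ(L/AE) = 1.692/4.366×10⁻⁶ = 387.6 kN (tensile).
σ_{brass} = P / A = 387600 / 850 = 456 MPa.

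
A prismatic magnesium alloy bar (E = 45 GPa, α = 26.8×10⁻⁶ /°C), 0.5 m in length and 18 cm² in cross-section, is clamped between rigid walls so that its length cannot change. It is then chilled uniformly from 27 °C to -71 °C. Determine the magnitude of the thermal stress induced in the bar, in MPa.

σ ≈ 118 MPa (tensile)

The supports are rigid, so the total axial strain is zero. The restrained thermal strain is ε = αΔT = 26.8×10⁻⁶ × 98 = 2626.4×10⁻⁶.
The stress required to suppress this strain is σ = Eε = 45×10³ × 2626.4×10⁻⁶ = 118.2 MPa, tensile since the bar is trying to contract.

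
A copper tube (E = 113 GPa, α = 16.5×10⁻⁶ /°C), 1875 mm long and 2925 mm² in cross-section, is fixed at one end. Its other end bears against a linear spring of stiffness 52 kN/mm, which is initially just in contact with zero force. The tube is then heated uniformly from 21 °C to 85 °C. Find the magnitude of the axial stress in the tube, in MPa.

If the spring were absent the tube would lengthen by αΔT L = 16.5×10⁻⁶ × 64 × 1875 = 1.98 mm.
Let P be the compressive force at the spring. The tube shortens elastically by PL/(AE) and the spring compresses by P/k; together these equal δ_free.
P [ L/(AE) + 1/k ] = δ_free → P [ 1875/(2925×113×10³) + 1/(52×10³) ] = 1.98.
P = 1.98 / 2.49×10⁻⁵ = 79510 N.
σ = P/A = 79510/2925 = 27.18 MPa.

σ ≈ 27.2 MPa (compressive)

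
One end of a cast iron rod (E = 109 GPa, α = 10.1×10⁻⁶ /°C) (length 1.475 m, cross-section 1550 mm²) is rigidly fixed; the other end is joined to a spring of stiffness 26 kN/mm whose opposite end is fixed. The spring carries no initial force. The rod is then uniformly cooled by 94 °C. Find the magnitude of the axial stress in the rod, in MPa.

σ ≈ 19.1 MPa (tensile)

If the spring were absent the rod would shorten by αΔT L = 10.1×10⁻⁶ × 94 × 1475 = 1.4 mm.
With a force P in the spring, the elastic change of the rod is PL/(AE) and that of the spring is P/k; compatibility requires their sum to equal δ_free.
P [ L/(AE) + 1/k ] = δ_free → P [ 1475/(1550×109×10³) + 1/(26×10³) ] = 1.4.
P = 1.4 / 4.719×10⁻⁵ = 29670 N.
σ = P/A = 29670/1550 = 19.14 MPa.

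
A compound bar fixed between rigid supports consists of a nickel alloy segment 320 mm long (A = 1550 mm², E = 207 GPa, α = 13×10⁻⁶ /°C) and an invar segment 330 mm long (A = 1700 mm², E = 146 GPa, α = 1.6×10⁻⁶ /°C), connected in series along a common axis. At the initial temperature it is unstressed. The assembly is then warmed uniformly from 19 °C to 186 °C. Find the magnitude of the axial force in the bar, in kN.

P ≈ 336 kN (compressive)

With the walls removed the bar would change length by δ_free = Σ αᵢΔT Lᵢ = 13×10⁻⁶×167×320 + 1.6×10⁻⁶×167×330 = 0.7829 mm.
The walls prevent any net length change, so an axial force P (same in every segment) develops. Compatibility: P · Σ Lᵢ/(AᵢEᵢ) = δ_free.
Σ Lᵢ/(AᵢEᵢ) = 320/(1550×207×10³) + 330/(1700×146×10³) = 2.327×10⁻⁶ mm/N.
Hence P = δ_free / Σ(L/AE) = 0.7829/2.327×10⁻⁶ = 336.5 kN (compressive).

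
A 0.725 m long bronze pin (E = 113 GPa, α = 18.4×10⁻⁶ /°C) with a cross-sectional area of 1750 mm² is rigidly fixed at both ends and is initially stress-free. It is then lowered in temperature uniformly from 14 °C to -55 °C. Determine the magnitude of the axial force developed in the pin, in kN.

P ≈ 251 kN (tensile)

With zero net strain, σ = E·αΔT = 113 GPa × 18.4×10⁻⁶ × 69 = 143.5 MPa.
Axial force P = σA = 143.5 × 1750 = 251100 N = 251.1 kN, tensile.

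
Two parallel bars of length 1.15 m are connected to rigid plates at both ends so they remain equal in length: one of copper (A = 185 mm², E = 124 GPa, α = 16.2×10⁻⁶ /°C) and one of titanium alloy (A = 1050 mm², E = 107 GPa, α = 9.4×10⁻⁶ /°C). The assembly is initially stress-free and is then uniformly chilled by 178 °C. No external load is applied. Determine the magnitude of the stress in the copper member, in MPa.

σ ≈ 125 MPa (tensile)

The copper has the larger α, so on cooling it would change length more than the titanium alloy if both were free. The rigid plates force a common final length, so the copper is put into tension and the titanium alloy into compression, with equal and opposite forces P (no external load).
Compatibility of the two members (thermal + elastic change equal): (α₁ − α₂)ΔT = P·[1/(A₁E₁) + 1/(A₂E₂)].
|α₁ − α₂|·ΔT = 6.8×10⁻⁶ × 178 = 0.00121.
1/(A₁E₁) + 1/(A₂E₂) = 1/(185×124×10³) + 1/(1050×107×10³) = 5.249×10⁻⁸ N⁻¹.
P = 0.00121 / 5.249×10⁻⁸ = 23060 N = 23.06 kN.
σ_{copper} = P/A₁ = 23060/185 = 124.6 MPa, tensile.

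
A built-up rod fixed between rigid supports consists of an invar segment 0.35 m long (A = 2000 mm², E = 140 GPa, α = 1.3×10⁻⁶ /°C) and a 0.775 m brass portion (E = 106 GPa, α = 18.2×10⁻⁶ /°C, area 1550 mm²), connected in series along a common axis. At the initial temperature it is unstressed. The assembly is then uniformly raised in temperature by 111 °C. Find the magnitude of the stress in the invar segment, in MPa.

σ ≈ 135 MPa (compressive)

If the supports were absent, the total length change would be Σ αᵢΔT Lᵢ = 1.3×10⁻⁶×111×350 + 18.2×10⁻⁶×111×775 = 1.616 mm.
The rigid supports impose zero overall length change; the single axial force P common to all segments must satisfy P Σ Lᵢ/(AᵢEᵢ) = δ_free.
Σ Lᵢ/(AᵢEᵢ) = 350/(2000×140×10³) + 775/(1550×106×10³) = 5.967×10⁻⁶ mm/N.
Hence P = δ_free / Σ(L/AE) = 1.616/5.967×10⁻⁶ = 270.9 kN (compressive).
σ_{invar} = P / A = 270900 / 2000 = 135.4 MPa.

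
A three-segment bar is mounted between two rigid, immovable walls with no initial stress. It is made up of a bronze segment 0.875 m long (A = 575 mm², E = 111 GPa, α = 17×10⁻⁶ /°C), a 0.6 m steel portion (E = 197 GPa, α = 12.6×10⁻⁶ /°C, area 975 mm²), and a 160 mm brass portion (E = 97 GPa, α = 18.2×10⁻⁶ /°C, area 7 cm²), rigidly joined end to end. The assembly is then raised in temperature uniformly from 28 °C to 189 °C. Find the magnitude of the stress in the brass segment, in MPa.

If the supports were absent, the total length change would be Σ αᵢΔT Lᵢ = 17×10⁻⁶×161×875 + 12.6×10⁻⁶×161×600 + 18.2×10⁻⁶×161×160 = 4.081 mm.
Since the ends are fixed, an axial force P builds up, equal in every segment, with P · Σ Lᵢ/(AᵢEᵢ) = δ_free.
The series flexibility is Σ Lᵢ/(AᵢEᵢ) = 875/(575×111×10³) + 600/(975×197×10³) + 160/(700×97×10³) = 1.919×10⁻⁵ mm/N.
P = 4.081 / 1.919×10⁻⁵ = 212700 N = 212.7 kN, compressive.
σ_{brass} = P / A = 212700 / 700 = 303.8 MPa.

σ ≈ 304 MPa (compressive)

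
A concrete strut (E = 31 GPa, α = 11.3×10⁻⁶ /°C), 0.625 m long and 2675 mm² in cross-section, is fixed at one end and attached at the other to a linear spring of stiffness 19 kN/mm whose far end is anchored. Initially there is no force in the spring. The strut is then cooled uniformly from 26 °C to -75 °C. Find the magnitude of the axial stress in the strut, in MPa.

If the spring were absent the strut would shorten by αΔT L = 11.3×10⁻⁶ × 101 × 625 = 0.7133 mm.
Let P be the tensile force in the spring. The strut extends elastically by PL/(AE) and the spring stretches by P/k; together these equal δ_free.
P [ L/(AE) + 1/k ] = δ_free → P [ 625/(2675×31×10³) + 1/(19×10³) ] = 0.7133.
P = 0.7133 / 6.017×10⁻⁵ = 11860 N.
σ = P/A = 11860/2675 = 4.432 MPa.

σ ≈ 4.43 MPa (tensile)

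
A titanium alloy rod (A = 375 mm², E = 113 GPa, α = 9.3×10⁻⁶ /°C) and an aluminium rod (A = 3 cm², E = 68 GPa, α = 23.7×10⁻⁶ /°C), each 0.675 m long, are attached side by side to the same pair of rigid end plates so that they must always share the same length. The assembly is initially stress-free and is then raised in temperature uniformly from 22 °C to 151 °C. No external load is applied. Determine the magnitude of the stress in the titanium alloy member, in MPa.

Both members must finish at the same length. With the larger α, the aluminium tends to over-expand; the plates restrain it, putting the aluminium in compression and the titanium alloy in tension. With no external load the two internal forces are equal and opposite, magnitude P.
Setting the final lengths equal and cancelling L: (α₁ − α₂)ΔT = P/(A₁E₁) + P/(A₂E₂).
|α₁ − α₂|·ΔT = 14.4×10⁻⁶ × 129 = 0.001858.
1/(A₁E₁) + 1/(A₂E₂) = 1/(375×113×10³) + 1/(300×68×10³) = 7.262×10⁻⁸ N⁻¹.
So P = 0.001858 / 7.262×10⁻⁸ = 25.58 kN.
σ_{titanium alloy} = P/A₁ = 25580/375 = 68.21 MPa, tensile.

σ ≈ 68.2 MPa (tensile)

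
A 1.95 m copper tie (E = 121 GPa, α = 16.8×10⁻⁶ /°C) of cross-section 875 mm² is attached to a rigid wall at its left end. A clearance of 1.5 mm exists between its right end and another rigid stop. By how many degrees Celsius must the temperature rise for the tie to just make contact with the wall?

The gap closes when αΔT L = 1.5 mm, since the tie is still unstressed at that instant.
So ΔT = g/(αL) = 1.5/(16.8×10⁻⁶ × 1950) = 45.79 °C.

ΔT ≈ 45.8 °C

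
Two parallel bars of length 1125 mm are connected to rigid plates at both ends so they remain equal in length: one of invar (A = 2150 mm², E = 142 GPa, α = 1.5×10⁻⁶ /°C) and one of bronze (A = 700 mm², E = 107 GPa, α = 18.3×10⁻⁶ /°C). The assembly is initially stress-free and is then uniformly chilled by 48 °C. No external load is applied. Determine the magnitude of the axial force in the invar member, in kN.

P ≈ 48.5 kN (compressive in the invar)

The bronze has the larger α, so on cooling it would change length more than the invar if both were free. The rigid plates force a common final length, so the bronze is put into tension and the invar into compression, with equal and opposite forces P (no external load).
Equating the net (thermal + elastic) strains gives |α₁ − α₂|·ΔT = P·[1/(A₁E₁) + 1/(A₂E₂)].
|α₁ − α₂|·ΔT = 16.8×10⁻⁶ × 48 = 0.0008064.
1/(A₁E₁) + 1/(A₂E₂) = 1/(2150×142×10³) + 1/(700×107×10³) = 1.663×10⁻⁸ N⁻¹.
So P = 0.0008064 / 1.663×10⁻⁸ = 48.5 kN.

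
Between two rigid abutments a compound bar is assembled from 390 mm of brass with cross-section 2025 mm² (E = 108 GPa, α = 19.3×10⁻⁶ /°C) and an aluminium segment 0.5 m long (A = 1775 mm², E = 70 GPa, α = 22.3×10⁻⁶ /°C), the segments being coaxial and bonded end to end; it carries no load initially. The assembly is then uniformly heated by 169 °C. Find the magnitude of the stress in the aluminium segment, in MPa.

σ ≈ 306 MPa (compressive)

If the supports were absent, the total length change would be Σ αᵢΔT Lᵢ = 19.3×10⁻⁶×169×390 + 22.3×10⁻⁶×169×500 = 3.156 mm.
The rigid supports impose zero overall length change; the single axial force P common to all segments must satisfy P Σ Lᵢ/(AᵢEᵢ) = δ_free.
The series flexibility is Σ Lᵢ/(AᵢEᵢ) = 390/(2025×108×10³) + 500/(1775×70×10³) = 5.807×10⁻⁶ mm/N.
Hence P = δ_free / Σ(L/AE) = 3.156/5.807×10⁻⁶ = 543.5 kN (compressive).
σ_{aluminium} = P / A = 543500 / 1775 = 306.2 MPa.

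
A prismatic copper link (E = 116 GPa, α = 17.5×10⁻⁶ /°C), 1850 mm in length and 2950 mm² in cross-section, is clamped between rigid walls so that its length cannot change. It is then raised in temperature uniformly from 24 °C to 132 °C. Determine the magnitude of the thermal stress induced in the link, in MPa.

σ ≈ 219 MPa (compressive)

With length fixed, the mechanical strain must cancel the thermal strain αΔT = 17.5×10⁻⁶ × 108 = 1890×10⁻⁶.
Hence σ = E·αΔT = 116×10³ × 1890×10⁻⁶ = 219.2 MPa, compressive.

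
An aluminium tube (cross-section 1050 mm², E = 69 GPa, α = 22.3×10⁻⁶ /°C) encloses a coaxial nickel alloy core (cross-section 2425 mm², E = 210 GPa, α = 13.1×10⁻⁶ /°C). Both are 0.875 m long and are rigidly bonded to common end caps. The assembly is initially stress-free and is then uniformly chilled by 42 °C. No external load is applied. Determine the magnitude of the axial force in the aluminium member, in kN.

Both members must finish at the same length. With the larger α, the aluminium tends to over-contract; the plates restrain it, putting the aluminium in tension and the nickel alloy in compression. With no external load the two internal forces are equal and opposite, magnitude P.
Setting the final lengths equal and cancelling L: (α₁ − α₂)ΔT = P/(A₁E₁) + P/(A₂E₂).
|α₁ − α₂|·ΔT = 9.2×10⁻⁶ × 42 = 0.0003864.
1/(A₁E₁) + 1/(A₂E₂) = 1/(1050×69×10³) + 1/(2425×210×10³) = 1.577×10⁻⁸ N⁻¹.
P = 0.0003864 / 1.577×10⁻⁸ = 24510 N = 24.51 kN.

P ≈ 24.5 kN (tensile in the aluminium)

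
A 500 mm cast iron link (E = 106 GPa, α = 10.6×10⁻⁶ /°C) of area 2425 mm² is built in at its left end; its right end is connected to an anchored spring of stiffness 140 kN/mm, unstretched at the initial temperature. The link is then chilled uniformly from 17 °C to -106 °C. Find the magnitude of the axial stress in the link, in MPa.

σ ≈ 29.6 MPa (tensile)

If the spring were absent the link would shorten by αΔT L = 10.6×10⁻⁶ × 123 × 500 = 0.6519 mm.
With a force P in the spring, the elastic change of the link is PL/(AE) and that of the spring is P/k; compatibility requires their sum to equal δ_free.
So P = δ_free / [L/(AE) + 1/k] = 0.6519 / [ 500/(2425×106×10³) + 1/(140×10³) ].
P = 0.6519 / 9.088×10⁻⁶ = 71730 N.
σ = P/A = 71730/2425 = 29.58 MPa.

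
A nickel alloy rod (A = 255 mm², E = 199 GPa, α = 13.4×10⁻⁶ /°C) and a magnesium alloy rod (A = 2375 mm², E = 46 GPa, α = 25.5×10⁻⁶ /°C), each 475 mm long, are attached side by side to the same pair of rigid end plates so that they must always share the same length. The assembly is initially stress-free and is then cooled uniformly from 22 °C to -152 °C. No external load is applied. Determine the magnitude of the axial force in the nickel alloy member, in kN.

Equilibrium of a rigid end plate with no external load gives equal and opposite internal forces ±P in the two members. Since α_{magnesium alloy} > α_{nickel alloy}, cooling drives the magnesium alloy into tension and the nickel alloy into compression.
Compatibility of the two members (thermal + elastic change equal): (α₁ − α₂)ΔT = P·[1/(A₁E₁) + 1/(A₂E₂)].
|α₁ − α₂|·ΔT = 12.1×10⁻⁶ × 174 = 0.002105.
1/(A₁E₁) + 1/(A₂E₂) = 1/(255×199×10³) + 1/(2375×46×10³) = 2.886×10⁻⁸ N⁻¹.
So P = 0.002105 / 2.886×10⁻⁸ = 72.95 kN.

P ≈ 73 kN (compressive in the nickel alloy)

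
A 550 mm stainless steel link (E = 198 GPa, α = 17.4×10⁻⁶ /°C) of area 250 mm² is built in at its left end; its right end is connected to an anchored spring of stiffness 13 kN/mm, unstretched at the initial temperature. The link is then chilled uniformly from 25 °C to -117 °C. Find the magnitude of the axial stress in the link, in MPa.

Free thermal contraction: δ_free = αΔT L = 17.4×10⁻⁶ × 142 × 550 = 1.359 mm.
With a force P in the spring, the elastic change of the link is PL/(AE) and that of the spring is P/k; compatibility requires their sum to equal δ_free.
P [ L/(AE) + 1/k ] = δ_free → P [ 550/(250×198×10³) + 1/(13×10³) ] = 1.359.
P = 1.359 / 8.803×10⁻⁵ = 15440 N.
σ = P/A = 15440/250 = 61.75 MPa.

σ ≈ 61.7 MPa (tensile)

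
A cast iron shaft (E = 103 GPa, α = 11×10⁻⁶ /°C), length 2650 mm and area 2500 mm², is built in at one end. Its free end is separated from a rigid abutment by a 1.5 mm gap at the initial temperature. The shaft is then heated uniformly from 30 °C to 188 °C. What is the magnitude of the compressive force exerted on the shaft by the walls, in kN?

P ≈ 302 kN

Unrestrained expansion: δ_free = αΔT L = 11×10⁻⁶ × 158 × 2650 = 4.606 mm.
After closing the 1.5 mm clearance, 4.606 − 1.5 = 3.106 mm of expansion remains to be suppressed by the wall.
So σ = E(δ_free − g)/L = 103×10³ × 3.106/2650 = 120.7 MPa.
Force on the wall = σA = 120.7 × 2500 mm² = 301.8 kN.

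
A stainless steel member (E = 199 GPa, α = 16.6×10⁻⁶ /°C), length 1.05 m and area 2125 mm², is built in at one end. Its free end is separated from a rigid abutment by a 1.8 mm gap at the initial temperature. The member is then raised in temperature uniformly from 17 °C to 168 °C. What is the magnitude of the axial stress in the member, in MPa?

σ ≈ 158 MPa (compressive)

Free thermal elongation = αΔT L = 16.6×10⁻⁶ × 151 × 1050 = 2.632 mm.
The gap closes (δ_free > 1.8 mm) and the wall then resists a further 2.632 − 1.8 = 0.8319 mm of expansion.
So σ = E(δ_free − g)/L = 199×10³ × 0.8319/1050 = 157.7 MPa.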